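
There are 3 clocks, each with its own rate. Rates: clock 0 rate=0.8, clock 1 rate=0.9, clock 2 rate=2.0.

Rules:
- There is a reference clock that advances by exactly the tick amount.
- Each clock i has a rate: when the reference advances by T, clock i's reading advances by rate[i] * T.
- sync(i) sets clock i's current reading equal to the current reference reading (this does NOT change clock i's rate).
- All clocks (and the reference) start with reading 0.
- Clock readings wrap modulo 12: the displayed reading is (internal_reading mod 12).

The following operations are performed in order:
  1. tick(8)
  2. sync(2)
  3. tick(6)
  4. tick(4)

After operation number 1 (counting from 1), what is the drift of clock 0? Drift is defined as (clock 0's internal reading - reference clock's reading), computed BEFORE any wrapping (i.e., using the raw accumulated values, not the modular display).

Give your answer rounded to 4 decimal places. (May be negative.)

After op 1 tick(8): ref=8.0000 raw=[6.4000 7.2000 16.0000]
Drift of clock 0 after op 1: 6.4000 - 8.0000 = -1.6000

Answer: -1.6000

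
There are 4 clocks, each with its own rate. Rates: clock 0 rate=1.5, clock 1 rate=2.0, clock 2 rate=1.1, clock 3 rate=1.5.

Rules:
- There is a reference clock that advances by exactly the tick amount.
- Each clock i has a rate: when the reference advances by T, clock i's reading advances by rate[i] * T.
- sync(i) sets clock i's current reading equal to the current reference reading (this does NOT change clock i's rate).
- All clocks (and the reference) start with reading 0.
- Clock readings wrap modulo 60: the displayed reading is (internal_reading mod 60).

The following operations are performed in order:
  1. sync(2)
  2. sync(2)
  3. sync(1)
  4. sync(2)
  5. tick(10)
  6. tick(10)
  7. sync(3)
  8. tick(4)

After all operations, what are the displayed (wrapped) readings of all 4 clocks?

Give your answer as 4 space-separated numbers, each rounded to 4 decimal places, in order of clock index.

Answer: 36.0000 48.0000 26.4000 26.0000

Derivation:
After op 1 sync(2): ref=0.0000 raw=[0.0000 0.0000 0.0000 0.0000]
After op 2 sync(2): ref=0.0000 raw=[0.0000 0.0000 0.0000 0.0000]
After op 3 sync(1): ref=0.0000 raw=[0.0000 0.0000 0.0000 0.0000]
After op 4 sync(2): ref=0.0000 raw=[0.0000 0.0000 0.0000 0.0000]
After op 5 tick(10): ref=10.0000 raw=[15.0000 20.0000 11.0000 15.0000]
After op 6 tick(10): ref=20.0000 raw=[30.0000 40.0000 22.0000 30.0000]
After op 7 sync(3): ref=20.0000 raw=[30.0000 40.0000 22.0000 20.0000]
After op 8 tick(4): ref=24.0000 raw=[36.0000 48.0000 26.4000 26.0000]
Wrap final raw readings (mod 60): 36.0000 mod 60 = 36.0000; 48.0000 mod 60 = 48.0000; 26.4000 mod 60 = 26.4000; 26.0000 mod 60 = 26.0000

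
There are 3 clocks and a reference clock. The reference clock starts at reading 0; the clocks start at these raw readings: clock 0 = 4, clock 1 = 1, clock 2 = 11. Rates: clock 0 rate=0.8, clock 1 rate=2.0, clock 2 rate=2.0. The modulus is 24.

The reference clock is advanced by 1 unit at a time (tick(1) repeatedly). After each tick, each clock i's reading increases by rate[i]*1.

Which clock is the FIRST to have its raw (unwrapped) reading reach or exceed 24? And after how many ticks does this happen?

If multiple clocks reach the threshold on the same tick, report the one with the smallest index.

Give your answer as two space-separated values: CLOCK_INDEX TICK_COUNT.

Answer: 2 7

Derivation:
clock 0: start=4, rate=0.8, needs 24-4 = 20; ticks = ceil(20/0.8) = ceil(25.0000) = 25; reading at tick 25 = 4 + 0.8*25 = 24.0000
clock 1: start=1, rate=2.0, needs 24-1 = 23; ticks = ceil(23/2.0) = ceil(11.5000) = 12; reading at tick 12 = 1 + 2.0*12 = 25.0000
clock 2: start=11, rate=2.0, needs 24-11 = 13; ticks = ceil(13/2.0) = ceil(6.5000) = 7; reading at tick 7 = 11 + 2.0*7 = 25.0000
Minimum tick count = 7; winners = [2]; smallest index = 2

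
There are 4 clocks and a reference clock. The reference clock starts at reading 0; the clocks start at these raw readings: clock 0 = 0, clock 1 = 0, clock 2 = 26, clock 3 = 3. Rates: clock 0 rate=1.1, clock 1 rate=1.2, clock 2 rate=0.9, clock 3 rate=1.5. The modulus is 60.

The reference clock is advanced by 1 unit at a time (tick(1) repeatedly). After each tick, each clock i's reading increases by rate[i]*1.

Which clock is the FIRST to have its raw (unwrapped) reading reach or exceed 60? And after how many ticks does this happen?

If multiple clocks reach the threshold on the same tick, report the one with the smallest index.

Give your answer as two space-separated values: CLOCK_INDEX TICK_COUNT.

clock 0: start=0, rate=1.1, needs 60-0 = 60; ticks = ceil(60/1.1) = ceil(54.5455) = 55; reading at tick 55 = 0 + 1.1*55 = 60.5000
clock 1: start=0, rate=1.2, needs 60-0 = 60; ticks = ceil(60/1.2) = ceil(50.0000) = 50; reading at tick 50 = 0 + 1.2*50 = 60.0000
clock 2: start=26, rate=0.9, needs 60-26 = 34; ticks = ceil(34/0.9) = ceil(37.7778) = 38; reading at tick 38 = 26 + 0.9*38 = 60.2000
clock 3: start=3, rate=1.5, needs 60-3 = 57; ticks = ceil(57/1.5) = ceil(38.0000) = 38; reading at tick 38 = 3 + 1.5*38 = 60.0000
Minimum tick count = 38; winners = [2, 3]; smallest index = 2

Answer: 2 38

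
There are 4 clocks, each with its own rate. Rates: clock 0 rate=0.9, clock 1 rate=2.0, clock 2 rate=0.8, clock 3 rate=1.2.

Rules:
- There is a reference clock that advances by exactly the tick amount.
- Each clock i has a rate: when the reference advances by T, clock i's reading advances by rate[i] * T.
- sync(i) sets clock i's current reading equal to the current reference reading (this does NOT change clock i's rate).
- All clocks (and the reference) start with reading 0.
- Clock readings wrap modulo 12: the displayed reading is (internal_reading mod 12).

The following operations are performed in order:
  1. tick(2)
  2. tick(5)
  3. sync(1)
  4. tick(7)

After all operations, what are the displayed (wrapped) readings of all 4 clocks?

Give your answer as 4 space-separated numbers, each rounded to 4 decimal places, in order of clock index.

After op 1 tick(2): ref=2.0000 raw=[1.8000 4.0000 1.6000 2.4000]
After op 2 tick(5): ref=7.0000 raw=[6.3000 14.0000 5.6000 8.4000]
After op 3 sync(1): ref=7.0000 raw=[6.3000 7.0000 5.6000 8.4000]
After op 4 tick(7): ref=14.0000 raw=[12.6000 21.0000 11.2000 16.8000]
Wrap final raw readings (mod 12): 12.6000 mod 12 = 0.6000; 21.0000 mod 12 = 9.0000; 11.2000 mod 12 = 11.2000; 16.8000 mod 12 = 4.8000

Answer: 0.6000 9.0000 11.2000 4.8000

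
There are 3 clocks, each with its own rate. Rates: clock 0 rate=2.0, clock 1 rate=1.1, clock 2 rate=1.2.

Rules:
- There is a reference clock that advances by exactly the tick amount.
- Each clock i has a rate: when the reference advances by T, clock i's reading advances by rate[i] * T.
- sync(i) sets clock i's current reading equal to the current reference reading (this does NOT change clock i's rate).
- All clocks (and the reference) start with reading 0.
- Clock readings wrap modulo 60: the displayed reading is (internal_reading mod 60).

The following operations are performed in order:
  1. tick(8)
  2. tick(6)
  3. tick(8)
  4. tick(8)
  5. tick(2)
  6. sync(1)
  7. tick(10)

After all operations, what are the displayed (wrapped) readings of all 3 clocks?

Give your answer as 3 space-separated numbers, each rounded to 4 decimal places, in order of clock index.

After op 1 tick(8): ref=8.0000 raw=[16.0000 8.8000 9.6000]
After op 2 tick(6): ref=14.0000 raw=[28.0000 15.4000 16.8000]
After op 3 tick(8): ref=22.0000 raw=[44.0000 24.2000 26.4000]
After op 4 tick(8): ref=30.0000 raw=[60.0000 33.0000 36.0000]
After op 5 tick(2): ref=32.0000 raw=[64.0000 35.2000 38.4000]
After op 6 sync(1): ref=32.0000 raw=[64.0000 32.0000 38.4000]
After op 7 tick(10): ref=42.0000 raw=[84.0000 43.0000 50.4000]
Wrap final raw readings (mod 60): 84.0000 mod 60 = 24.0000; 43.0000 mod 60 = 43.0000; 50.4000 mod 60 = 50.4000

Answer: 24.0000 43.0000 50.4000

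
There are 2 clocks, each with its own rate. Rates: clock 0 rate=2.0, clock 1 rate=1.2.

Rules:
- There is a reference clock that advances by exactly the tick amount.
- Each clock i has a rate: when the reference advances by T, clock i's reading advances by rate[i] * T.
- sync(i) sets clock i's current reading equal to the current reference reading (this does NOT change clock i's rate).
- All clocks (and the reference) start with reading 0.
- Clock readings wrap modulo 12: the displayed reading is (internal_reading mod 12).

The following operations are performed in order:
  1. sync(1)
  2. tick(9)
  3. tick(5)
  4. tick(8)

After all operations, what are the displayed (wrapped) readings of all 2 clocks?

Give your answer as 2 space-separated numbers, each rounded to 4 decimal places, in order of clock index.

Answer: 8.0000 2.4000

Derivation:
After op 1 sync(1): ref=0.0000 raw=[0.0000 0.0000]
After op 2 tick(9): ref=9.0000 raw=[18.0000 10.8000]
After op 3 tick(5): ref=14.0000 raw=[28.0000 16.8000]
After op 4 tick(8): ref=22.0000 raw=[44.0000 26.4000]
Wrap final raw readings (mod 12): 44.0000 mod 12 = 8.0000; 26.4000 mod 12 = 2.4000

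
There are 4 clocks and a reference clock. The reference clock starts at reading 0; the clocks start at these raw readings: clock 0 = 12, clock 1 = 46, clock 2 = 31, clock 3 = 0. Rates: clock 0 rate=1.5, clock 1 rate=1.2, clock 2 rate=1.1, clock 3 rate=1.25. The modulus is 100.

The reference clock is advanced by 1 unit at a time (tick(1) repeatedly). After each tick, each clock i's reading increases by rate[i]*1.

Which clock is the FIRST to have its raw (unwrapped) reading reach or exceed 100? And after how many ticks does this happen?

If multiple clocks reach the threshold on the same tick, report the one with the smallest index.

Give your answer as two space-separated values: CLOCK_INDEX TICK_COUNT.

Answer: 1 45

Derivation:
clock 0: start=12, rate=1.5, needs 100-12 = 88; ticks = ceil(88/1.5) = ceil(58.6667) = 59; reading at tick 59 = 12 + 1.5*59 = 100.5000
clock 1: start=46, rate=1.2, needs 100-46 = 54; ticks = ceil(54/1.2) = ceil(45.0000) = 45; reading at tick 45 = 46 + 1.2*45 = 100.0000
clock 2: start=31, rate=1.1, needs 100-31 = 69; ticks = ceil(69/1.1) = ceil(62.7273) = 63; reading at tick 63 = 31 + 1.1*63 = 100.3000
clock 3: start=0, rate=1.25, needs 100-0 = 100; ticks = ceil(100/1.25) = ceil(80.0000) = 80; reading at tick 80 = 0 + 1.25*80 = 100.0000
Minimum tick count = 45; winners = [1]; smallest index = 1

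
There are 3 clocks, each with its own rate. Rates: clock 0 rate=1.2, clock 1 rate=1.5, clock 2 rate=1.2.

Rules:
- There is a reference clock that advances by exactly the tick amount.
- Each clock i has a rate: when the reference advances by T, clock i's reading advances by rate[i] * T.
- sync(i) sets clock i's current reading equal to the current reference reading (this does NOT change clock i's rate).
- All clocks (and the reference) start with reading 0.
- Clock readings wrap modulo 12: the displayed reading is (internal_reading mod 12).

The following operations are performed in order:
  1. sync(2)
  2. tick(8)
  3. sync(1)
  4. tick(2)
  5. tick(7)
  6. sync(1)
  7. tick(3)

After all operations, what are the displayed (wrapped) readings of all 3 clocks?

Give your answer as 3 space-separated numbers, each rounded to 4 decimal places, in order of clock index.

After op 1 sync(2): ref=0.0000 raw=[0.0000 0.0000 0.0000]
After op 2 tick(8): ref=8.0000 raw=[9.6000 12.0000 9.6000]
After op 3 sync(1): ref=8.0000 raw=[9.6000 8.0000 9.6000]
After op 4 tick(2): ref=10.0000 raw=[12.0000 11.0000 12.0000]
After op 5 tick(7): ref=17.0000 raw=[20.4000 21.5000 20.4000]
After op 6 sync(1): ref=17.0000 raw=[20.4000 17.0000 20.4000]
After op 7 tick(3): ref=20.0000 raw=[24.0000 21.5000 24.0000]
Wrap final raw readings (mod 12): 24.0000 mod 12 = 0.0000; 21.5000 mod 12 = 9.5000; 24.0000 mod 12 = 0.0000

Answer: 0.0000 9.5000 0.0000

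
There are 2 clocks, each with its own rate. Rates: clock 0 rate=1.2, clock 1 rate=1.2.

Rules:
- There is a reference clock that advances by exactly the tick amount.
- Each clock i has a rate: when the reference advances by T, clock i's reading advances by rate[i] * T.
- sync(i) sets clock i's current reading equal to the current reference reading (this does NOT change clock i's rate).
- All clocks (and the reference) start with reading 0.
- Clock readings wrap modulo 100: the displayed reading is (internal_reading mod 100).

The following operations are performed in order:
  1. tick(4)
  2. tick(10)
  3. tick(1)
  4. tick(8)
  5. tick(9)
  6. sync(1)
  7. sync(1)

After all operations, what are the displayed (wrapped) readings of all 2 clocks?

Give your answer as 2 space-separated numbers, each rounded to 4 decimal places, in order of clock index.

After op 1 tick(4): ref=4.0000 raw=[4.8000 4.8000]
After op 2 tick(10): ref=14.0000 raw=[16.8000 16.8000]
After op 3 tick(1): ref=15.0000 raw=[18.0000 18.0000]
After op 4 tick(8): ref=23.0000 raw=[27.6000 27.6000]
After op 5 tick(9): ref=32.0000 raw=[38.4000 38.4000]
After op 6 sync(1): ref=32.0000 raw=[38.4000 32.0000]
After op 7 sync(1): ref=32.0000 raw=[38.4000 32.0000]
Wrap final raw readings (mod 100): 38.4000 mod 100 = 38.4000; 32.0000 mod 100 = 32.0000

Answer: 38.4000 32.0000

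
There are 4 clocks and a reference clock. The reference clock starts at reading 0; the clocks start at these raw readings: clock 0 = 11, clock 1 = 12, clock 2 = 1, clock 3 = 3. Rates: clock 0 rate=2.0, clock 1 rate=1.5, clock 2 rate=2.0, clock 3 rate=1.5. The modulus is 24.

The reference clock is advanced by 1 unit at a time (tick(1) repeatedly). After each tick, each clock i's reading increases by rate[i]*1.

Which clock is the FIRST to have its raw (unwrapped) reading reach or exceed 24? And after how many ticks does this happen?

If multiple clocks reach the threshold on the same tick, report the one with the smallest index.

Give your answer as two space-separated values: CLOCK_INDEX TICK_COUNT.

clock 0: start=11, rate=2.0, needs 24-11 = 13; ticks = ceil(13/2.0) = ceil(6.5000) = 7; reading at tick 7 = 11 + 2.0*7 = 25.0000
clock 1: start=12, rate=1.5, needs 24-12 = 12; ticks = ceil(12/1.5) = ceil(8.0000) = 8; reading at tick 8 = 12 + 1.5*8 = 24.0000
clock 2: start=1, rate=2.0, needs 24-1 = 23; ticks = ceil(23/2.0) = ceil(11.5000) = 12; reading at tick 12 = 1 + 2.0*12 = 25.0000
clock 3: start=3, rate=1.5, needs 24-3 = 21; ticks = ceil(21/1.5) = ceil(14.0000) = 14; reading at tick 14 = 3 + 1.5*14 = 24.0000
Minimum tick count = 7; winners = [0]; smallest index = 0

Answer: 0 7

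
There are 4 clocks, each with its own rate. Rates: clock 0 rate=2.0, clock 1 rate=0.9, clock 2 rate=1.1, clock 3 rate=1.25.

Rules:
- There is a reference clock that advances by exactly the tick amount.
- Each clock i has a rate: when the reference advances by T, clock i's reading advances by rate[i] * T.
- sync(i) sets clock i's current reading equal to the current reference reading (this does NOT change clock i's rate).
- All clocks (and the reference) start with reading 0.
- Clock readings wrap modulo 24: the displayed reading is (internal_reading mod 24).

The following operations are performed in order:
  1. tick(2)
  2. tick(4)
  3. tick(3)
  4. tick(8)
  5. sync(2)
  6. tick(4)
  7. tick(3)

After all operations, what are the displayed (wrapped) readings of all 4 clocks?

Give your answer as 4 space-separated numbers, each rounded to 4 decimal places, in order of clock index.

Answer: 0.0000 21.6000 0.7000 6.0000

Derivation:
After op 1 tick(2): ref=2.0000 raw=[4.0000 1.8000 2.2000 2.5000]
After op 2 tick(4): ref=6.0000 raw=[12.0000 5.4000 6.6000 7.5000]
After op 3 tick(3): ref=9.0000 raw=[18.0000 8.1000 9.9000 11.2500]
After op 4 tick(8): ref=17.0000 raw=[34.0000 15.3000 18.7000 21.2500]
After op 5 sync(2): ref=17.0000 raw=[34.0000 15.3000 17.0000 21.2500]
After op 6 tick(4): ref=21.0000 raw=[42.0000 18.9000 21.4000 26.2500]
After op 7 tick(3): ref=24.0000 raw=[48.0000 21.6000 24.7000 30.0000]
Wrap final raw readings (mod 24): 48.0000 mod 24 = 0.0000; 21.6000 mod 24 = 21.6000; 24.7000 mod 24 = 0.7000; 30.0000 mod 24 = 6.0000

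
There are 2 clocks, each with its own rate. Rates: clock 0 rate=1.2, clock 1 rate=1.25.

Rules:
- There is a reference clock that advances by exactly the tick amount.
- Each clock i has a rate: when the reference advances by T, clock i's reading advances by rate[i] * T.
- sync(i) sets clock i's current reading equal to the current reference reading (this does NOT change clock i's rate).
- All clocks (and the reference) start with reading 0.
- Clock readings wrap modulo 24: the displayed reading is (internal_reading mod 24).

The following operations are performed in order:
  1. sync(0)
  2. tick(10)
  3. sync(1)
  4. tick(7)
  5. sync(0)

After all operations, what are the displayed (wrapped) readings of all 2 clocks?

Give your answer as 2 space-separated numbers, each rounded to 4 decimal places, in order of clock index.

After op 1 sync(0): ref=0.0000 raw=[0.0000 0.0000]
After op 2 tick(10): ref=10.0000 raw=[12.0000 12.5000]
After op 3 sync(1): ref=10.0000 raw=[12.0000 10.0000]
After op 4 tick(7): ref=17.0000 raw=[20.4000 18.7500]
After op 5 sync(0): ref=17.0000 raw=[17.0000 18.7500]
Wrap final raw readings (mod 24): 17.0000 mod 24 = 17.0000; 18.7500 mod 24 = 18.7500

Answer: 17.0000 18.7500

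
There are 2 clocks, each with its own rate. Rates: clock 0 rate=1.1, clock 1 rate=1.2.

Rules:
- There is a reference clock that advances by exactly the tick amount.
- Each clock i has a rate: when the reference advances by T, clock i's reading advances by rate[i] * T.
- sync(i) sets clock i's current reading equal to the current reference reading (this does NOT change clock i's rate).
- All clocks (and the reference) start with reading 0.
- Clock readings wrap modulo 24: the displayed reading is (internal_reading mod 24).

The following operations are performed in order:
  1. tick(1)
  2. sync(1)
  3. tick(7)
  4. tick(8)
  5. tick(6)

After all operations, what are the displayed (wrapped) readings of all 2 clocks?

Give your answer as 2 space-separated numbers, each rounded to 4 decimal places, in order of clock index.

Answer: 0.2000 2.2000

Derivation:
After op 1 tick(1): ref=1.0000 raw=[1.1000 1.2000]
After op 2 sync(1): ref=1.0000 raw=[1.1000 1.0000]
After op 3 tick(7): ref=8.0000 raw=[8.8000 9.4000]
After op 4 tick(8): ref=16.0000 raw=[17.6000 19.0000]
After op 5 tick(6): ref=22.0000 raw=[24.2000 26.2000]
Wrap final raw readings (mod 24): 24.2000 mod 24 = 0.2000; 26.2000 mod 24 = 2.2000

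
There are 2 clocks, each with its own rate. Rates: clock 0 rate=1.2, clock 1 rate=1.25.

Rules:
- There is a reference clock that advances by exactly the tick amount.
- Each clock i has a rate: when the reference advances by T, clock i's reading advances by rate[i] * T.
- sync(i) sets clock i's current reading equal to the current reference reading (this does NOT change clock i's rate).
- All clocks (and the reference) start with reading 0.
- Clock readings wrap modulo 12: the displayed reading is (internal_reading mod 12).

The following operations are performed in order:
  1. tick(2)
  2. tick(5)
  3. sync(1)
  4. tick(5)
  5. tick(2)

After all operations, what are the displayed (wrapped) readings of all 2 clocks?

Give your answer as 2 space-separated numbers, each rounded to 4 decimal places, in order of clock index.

Answer: 4.8000 3.7500

Derivation:
After op 1 tick(2): ref=2.0000 raw=[2.4000 2.5000]
After op 2 tick(5): ref=7.0000 raw=[8.4000 8.7500]
After op 3 sync(1): ref=7.0000 raw=[8.4000 7.0000]
After op 4 tick(5): ref=12.0000 raw=[14.4000 13.2500]
After op 5 tick(2): ref=14.0000 raw=[16.8000 15.7500]
Wrap final raw readings (mod 12): 16.8000 mod 12 = 4.8000; 15.7500 mod 12 = 3.7500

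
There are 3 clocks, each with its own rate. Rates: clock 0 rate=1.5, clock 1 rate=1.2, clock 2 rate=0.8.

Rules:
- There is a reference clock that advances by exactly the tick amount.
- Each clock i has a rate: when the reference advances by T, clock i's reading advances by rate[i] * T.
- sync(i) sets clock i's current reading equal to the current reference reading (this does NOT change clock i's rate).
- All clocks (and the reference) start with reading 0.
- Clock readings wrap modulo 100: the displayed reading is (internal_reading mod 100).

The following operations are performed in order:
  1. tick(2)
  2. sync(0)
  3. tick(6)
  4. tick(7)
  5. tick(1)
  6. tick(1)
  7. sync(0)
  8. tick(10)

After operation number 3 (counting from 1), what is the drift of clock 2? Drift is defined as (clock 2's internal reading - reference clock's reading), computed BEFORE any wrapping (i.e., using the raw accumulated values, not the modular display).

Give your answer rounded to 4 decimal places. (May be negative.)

Answer: -1.6000

Derivation:
After op 1 tick(2): ref=2.0000 raw=[3.0000 2.4000 1.6000]
After op 2 sync(0): ref=2.0000 raw=[2.0000 2.4000 1.6000]
After op 3 tick(6): ref=8.0000 raw=[11.0000 9.6000 6.4000]
Drift of clock 2 after op 3: 6.4000 - 8.0000 = -1.6000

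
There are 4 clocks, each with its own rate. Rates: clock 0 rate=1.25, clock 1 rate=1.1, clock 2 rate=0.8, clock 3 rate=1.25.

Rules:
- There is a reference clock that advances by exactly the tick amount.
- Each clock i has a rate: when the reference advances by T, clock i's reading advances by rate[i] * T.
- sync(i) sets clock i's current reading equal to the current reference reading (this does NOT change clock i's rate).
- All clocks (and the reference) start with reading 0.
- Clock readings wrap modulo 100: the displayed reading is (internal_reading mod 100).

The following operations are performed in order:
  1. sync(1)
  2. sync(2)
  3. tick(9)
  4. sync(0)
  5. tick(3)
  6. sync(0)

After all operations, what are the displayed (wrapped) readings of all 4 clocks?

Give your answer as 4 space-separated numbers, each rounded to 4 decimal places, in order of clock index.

Answer: 12.0000 13.2000 9.6000 15.0000

Derivation:
After op 1 sync(1): ref=0.0000 raw=[0.0000 0.0000 0.0000 0.0000]
After op 2 sync(2): ref=0.0000 raw=[0.0000 0.0000 0.0000 0.0000]
After op 3 tick(9): ref=9.0000 raw=[11.2500 9.9000 7.2000 11.2500]
After op 4 sync(0): ref=9.0000 raw=[9.0000 9.9000 7.2000 11.2500]
After op 5 tick(3): ref=12.0000 raw=[12.7500 13.2000 9.6000 15.0000]
After op 6 sync(0): ref=12.0000 raw=[12.0000 13.2000 9.6000 15.0000]
Wrap final raw readings (mod 100): 12.0000 mod 100 = 12.0000; 13.2000 mod 100 = 13.2000; 9.6000 mod 100 = 9.6000; 15.0000 mod 100 = 15.0000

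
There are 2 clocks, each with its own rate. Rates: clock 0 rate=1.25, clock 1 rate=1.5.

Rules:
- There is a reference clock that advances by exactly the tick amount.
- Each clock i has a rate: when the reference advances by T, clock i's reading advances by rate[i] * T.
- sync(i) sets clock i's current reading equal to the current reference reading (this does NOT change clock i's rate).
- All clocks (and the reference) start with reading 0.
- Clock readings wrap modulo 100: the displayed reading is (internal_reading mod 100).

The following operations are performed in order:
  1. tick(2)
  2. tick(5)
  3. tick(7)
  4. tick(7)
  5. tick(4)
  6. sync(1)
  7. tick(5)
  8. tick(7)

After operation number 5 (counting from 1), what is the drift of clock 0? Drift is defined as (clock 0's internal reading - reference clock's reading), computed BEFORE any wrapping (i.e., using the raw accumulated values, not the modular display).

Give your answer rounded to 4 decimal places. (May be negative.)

Answer: 6.2500

Derivation:
After op 1 tick(2): ref=2.0000 raw=[2.5000 3.0000]
After op 2 tick(5): ref=7.0000 raw=[8.7500 10.5000]
After op 3 tick(7): ref=14.0000 raw=[17.5000 21.0000]
After op 4 tick(7): ref=21.0000 raw=[26.2500 31.5000]
After op 5 tick(4): ref=25.0000 raw=[31.2500 37.5000]
Drift of clock 0 after op 5: 31.2500 - 25.0000 = 6.2500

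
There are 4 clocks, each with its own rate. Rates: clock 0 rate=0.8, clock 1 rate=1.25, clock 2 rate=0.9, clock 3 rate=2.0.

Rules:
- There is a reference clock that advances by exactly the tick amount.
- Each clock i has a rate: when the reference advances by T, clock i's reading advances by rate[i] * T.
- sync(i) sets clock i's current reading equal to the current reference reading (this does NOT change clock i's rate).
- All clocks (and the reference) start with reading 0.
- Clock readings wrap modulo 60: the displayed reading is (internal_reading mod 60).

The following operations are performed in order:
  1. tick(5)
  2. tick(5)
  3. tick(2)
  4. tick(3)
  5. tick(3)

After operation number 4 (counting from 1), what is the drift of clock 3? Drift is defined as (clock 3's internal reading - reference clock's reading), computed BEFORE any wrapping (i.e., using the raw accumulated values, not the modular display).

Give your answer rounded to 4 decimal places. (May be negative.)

Answer: 15.0000

Derivation:
After op 1 tick(5): ref=5.0000 raw=[4.0000 6.2500 4.5000 10.0000]
After op 2 tick(5): ref=10.0000 raw=[8.0000 12.5000 9.0000 20.0000]
After op 3 tick(2): ref=12.0000 raw=[9.6000 15.0000 10.8000 24.0000]
After op 4 tick(3): ref=15.0000 raw=[12.0000 18.7500 13.5000 30.0000]
Drift of clock 3 after op 4: 30.0000 - 15.0000 = 15.0000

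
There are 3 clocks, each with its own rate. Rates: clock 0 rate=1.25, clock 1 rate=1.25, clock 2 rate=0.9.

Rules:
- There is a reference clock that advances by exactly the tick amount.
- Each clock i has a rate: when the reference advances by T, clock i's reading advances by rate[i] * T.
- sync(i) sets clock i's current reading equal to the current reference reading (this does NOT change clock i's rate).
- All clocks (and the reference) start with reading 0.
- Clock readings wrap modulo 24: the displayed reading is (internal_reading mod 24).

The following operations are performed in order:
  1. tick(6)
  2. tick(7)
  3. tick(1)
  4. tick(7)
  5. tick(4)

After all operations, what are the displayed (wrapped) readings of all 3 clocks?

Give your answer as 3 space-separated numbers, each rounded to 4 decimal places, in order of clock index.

Answer: 7.2500 7.2500 22.5000

Derivation:
After op 1 tick(6): ref=6.0000 raw=[7.5000 7.5000 5.4000]
After op 2 tick(7): ref=13.0000 raw=[16.2500 16.2500 11.7000]
After op 3 tick(1): ref=14.0000 raw=[17.5000 17.5000 12.6000]
After op 4 tick(7): ref=21.0000 raw=[26.2500 26.2500 18.9000]
After op 5 tick(4): ref=25.0000 raw=[31.2500 31.2500 22.5000]
Wrap final raw readings (mod 24): 31.2500 mod 24 = 7.2500; 31.2500 mod 24 = 7.2500; 22.5000 mod 24 = 22.5000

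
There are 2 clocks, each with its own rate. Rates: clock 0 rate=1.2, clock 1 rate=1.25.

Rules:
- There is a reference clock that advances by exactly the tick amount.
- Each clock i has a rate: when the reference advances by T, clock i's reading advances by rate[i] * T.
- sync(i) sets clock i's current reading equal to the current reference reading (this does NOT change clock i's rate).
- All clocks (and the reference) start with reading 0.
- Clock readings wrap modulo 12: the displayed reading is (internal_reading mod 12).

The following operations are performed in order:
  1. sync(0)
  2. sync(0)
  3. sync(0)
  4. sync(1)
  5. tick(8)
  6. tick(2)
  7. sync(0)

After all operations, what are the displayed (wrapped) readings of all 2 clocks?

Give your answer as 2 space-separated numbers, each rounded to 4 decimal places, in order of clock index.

After op 1 sync(0): ref=0.0000 raw=[0.0000 0.0000]
After op 2 sync(0): ref=0.0000 raw=[0.0000 0.0000]
After op 3 sync(0): ref=0.0000 raw=[0.0000 0.0000]
After op 4 sync(1): ref=0.0000 raw=[0.0000 0.0000]
After op 5 tick(8): ref=8.0000 raw=[9.6000 10.0000]
After op 6 tick(2): ref=10.0000 raw=[12.0000 12.5000]
After op 7 sync(0): ref=10.0000 raw=[10.0000 12.5000]
Wrap final raw readings (mod 12): 10.0000 mod 12 = 10.0000; 12.5000 mod 12 = 0.5000

Answer: 10.0000 0.5000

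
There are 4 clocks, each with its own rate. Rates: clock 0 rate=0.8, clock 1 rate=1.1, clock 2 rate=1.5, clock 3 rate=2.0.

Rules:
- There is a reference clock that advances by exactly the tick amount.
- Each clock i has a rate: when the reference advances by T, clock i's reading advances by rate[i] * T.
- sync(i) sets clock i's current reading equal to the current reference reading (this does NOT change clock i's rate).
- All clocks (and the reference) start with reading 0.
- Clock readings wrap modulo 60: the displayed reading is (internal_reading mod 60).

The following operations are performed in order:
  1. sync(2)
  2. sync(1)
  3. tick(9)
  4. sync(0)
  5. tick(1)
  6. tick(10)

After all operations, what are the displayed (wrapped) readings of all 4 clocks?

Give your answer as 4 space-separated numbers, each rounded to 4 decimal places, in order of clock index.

After op 1 sync(2): ref=0.0000 raw=[0.0000 0.0000 0.0000 0.0000]
After op 2 sync(1): ref=0.0000 raw=[0.0000 0.0000 0.0000 0.0000]
After op 3 tick(9): ref=9.0000 raw=[7.2000 9.9000 13.5000 18.0000]
After op 4 sync(0): ref=9.0000 raw=[9.0000 9.9000 13.5000 18.0000]
After op 5 tick(1): ref=10.0000 raw=[9.8000 11.0000 15.0000 20.0000]
After op 6 tick(10): ref=20.0000 raw=[17.8000 22.0000 30.0000 40.0000]
Wrap final raw readings (mod 60): 17.8000 mod 60 = 17.8000; 22.0000 mod 60 = 22.0000; 30.0000 mod 60 = 30.0000; 40.0000 mod 60 = 40.0000

Answer: 17.8000 22.0000 30.0000 40.0000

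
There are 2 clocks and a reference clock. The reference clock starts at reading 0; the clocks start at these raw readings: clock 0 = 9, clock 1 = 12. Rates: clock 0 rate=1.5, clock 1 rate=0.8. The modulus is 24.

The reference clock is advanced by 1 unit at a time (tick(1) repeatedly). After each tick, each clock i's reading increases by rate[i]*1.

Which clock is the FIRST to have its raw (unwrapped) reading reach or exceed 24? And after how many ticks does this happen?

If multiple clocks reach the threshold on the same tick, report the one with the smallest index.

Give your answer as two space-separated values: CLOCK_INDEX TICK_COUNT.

Answer: 0 10

Derivation:
clock 0: start=9, rate=1.5, needs 24-9 = 15; ticks = ceil(15/1.5) = ceil(10.0000) = 10; reading at tick 10 = 9 + 1.5*10 = 24.0000
clock 1: start=12, rate=0.8, needs 24-12 = 12; ticks = ceil(12/0.8) = ceil(15.0000) = 15; reading at tick 15 = 12 + 0.8*15 = 24.0000
Minimum tick count = 10; winners = [0]; smallest index = 0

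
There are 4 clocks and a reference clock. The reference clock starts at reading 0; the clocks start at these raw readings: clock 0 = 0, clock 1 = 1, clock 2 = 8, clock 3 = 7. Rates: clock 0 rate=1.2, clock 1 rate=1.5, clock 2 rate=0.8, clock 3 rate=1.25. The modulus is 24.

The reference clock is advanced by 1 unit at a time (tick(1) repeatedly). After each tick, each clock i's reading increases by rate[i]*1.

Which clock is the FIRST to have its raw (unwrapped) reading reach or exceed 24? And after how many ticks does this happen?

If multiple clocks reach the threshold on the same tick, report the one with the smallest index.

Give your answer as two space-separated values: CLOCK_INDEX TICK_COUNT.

clock 0: start=0, rate=1.2, needs 24-0 = 24; ticks = ceil(24/1.2) = ceil(20.0000) = 20; reading at tick 20 = 0 + 1.2*20 = 24.0000
clock 1: start=1, rate=1.5, needs 24-1 = 23; ticks = ceil(23/1.5) = ceil(15.3333) = 16; reading at tick 16 = 1 + 1.5*16 = 25.0000
clock 2: start=8, rate=0.8, needs 24-8 = 16; ticks = ceil(16/0.8) = ceil(20.0000) = 20; reading at tick 20 = 8 + 0.8*20 = 24.0000
clock 3: start=7, rate=1.25, needs 24-7 = 17; ticks = ceil(17/1.25) = ceil(13.6000) = 14; reading at tick 14 = 7 + 1.25*14 = 24.5000
Minimum tick count = 14; winners = [3]; smallest index = 3

Answer: 3 14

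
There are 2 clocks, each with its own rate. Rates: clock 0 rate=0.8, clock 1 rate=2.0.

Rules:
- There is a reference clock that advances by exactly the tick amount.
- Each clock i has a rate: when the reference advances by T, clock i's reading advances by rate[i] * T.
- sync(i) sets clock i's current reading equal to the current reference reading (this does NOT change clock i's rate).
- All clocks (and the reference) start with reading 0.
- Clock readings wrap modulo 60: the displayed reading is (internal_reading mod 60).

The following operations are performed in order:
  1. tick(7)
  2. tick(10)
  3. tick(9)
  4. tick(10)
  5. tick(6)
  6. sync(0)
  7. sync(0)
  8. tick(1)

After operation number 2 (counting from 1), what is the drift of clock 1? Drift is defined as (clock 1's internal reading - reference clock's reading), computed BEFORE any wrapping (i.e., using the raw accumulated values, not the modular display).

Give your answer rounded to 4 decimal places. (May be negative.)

After op 1 tick(7): ref=7.0000 raw=[5.6000 14.0000]
After op 2 tick(10): ref=17.0000 raw=[13.6000 34.0000]
Drift of clock 1 after op 2: 34.0000 - 17.0000 = 17.0000

Answer: 17.0000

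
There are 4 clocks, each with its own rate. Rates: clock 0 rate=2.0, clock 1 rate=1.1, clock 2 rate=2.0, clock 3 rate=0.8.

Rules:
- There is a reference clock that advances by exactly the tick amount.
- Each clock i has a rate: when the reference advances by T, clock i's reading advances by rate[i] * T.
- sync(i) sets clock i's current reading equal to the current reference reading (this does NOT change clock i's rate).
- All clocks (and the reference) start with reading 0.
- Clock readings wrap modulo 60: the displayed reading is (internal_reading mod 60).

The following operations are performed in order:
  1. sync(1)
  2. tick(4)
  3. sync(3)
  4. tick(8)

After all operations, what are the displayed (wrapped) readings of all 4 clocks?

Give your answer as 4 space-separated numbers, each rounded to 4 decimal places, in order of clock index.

Answer: 24.0000 13.2000 24.0000 10.4000

Derivation:
After op 1 sync(1): ref=0.0000 raw=[0.0000 0.0000 0.0000 0.0000]
After op 2 tick(4): ref=4.0000 raw=[8.0000 4.4000 8.0000 3.2000]
After op 3 sync(3): ref=4.0000 raw=[8.0000 4.4000 8.0000 4.0000]
After op 4 tick(8): ref=12.0000 raw=[24.0000 13.2000 24.0000 10.4000]
Wrap final raw readings (mod 60): 24.0000 mod 60 = 24.0000; 13.2000 mod 60 = 13.2000; 24.0000 mod 60 = 24.0000; 10.4000 mod 60 = 10.4000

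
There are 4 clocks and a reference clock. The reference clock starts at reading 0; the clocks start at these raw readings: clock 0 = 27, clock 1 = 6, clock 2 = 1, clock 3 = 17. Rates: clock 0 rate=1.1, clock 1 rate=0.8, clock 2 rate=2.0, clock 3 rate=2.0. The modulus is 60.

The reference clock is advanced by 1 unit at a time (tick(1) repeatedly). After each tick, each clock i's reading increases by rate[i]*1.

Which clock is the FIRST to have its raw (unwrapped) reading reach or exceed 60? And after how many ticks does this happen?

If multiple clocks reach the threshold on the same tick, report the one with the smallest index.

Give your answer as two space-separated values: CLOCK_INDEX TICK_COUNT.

Answer: 3 22

Derivation:
clock 0: start=27, rate=1.1, needs 60-27 = 33; ticks = ceil(33/1.1) = ceil(30.0000) = 30; reading at tick 30 = 27 + 1.1*30 = 60.0000
clock 1: start=6, rate=0.8, needs 60-6 = 54; ticks = ceil(54/0.8) = ceil(67.5000) = 68; reading at tick 68 = 6 + 0.8*68 = 60.4000
clock 2: start=1, rate=2.0, needs 60-1 = 59; ticks = ceil(59/2.0) = ceil(29.5000) = 30; reading at tick 30 = 1 + 2.0*30 = 61.0000
clock 3: start=17, rate=2.0, needs 60-17 = 43; ticks = ceil(43/2.0) = ceil(21.5000) = 22; reading at tick 22 = 17 + 2.0*22 = 61.0000
Minimum tick count = 22; winners = [3]; smallest index = 3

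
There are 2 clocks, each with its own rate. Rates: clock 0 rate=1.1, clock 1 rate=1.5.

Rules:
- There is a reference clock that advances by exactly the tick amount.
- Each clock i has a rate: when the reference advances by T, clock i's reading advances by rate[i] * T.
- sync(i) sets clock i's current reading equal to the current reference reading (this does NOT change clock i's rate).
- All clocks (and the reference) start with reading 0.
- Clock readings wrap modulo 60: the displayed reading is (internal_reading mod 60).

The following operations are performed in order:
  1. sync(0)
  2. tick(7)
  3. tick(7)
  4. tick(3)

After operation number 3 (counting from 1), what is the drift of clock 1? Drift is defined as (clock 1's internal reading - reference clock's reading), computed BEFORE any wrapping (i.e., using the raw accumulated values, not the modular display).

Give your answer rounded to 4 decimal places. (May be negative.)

After op 1 sync(0): ref=0.0000 raw=[0.0000 0.0000]
After op 2 tick(7): ref=7.0000 raw=[7.7000 10.5000]
After op 3 tick(7): ref=14.0000 raw=[15.4000 21.0000]
Drift of clock 1 after op 3: 21.0000 - 14.0000 = 7.0000

Answer: 7.0000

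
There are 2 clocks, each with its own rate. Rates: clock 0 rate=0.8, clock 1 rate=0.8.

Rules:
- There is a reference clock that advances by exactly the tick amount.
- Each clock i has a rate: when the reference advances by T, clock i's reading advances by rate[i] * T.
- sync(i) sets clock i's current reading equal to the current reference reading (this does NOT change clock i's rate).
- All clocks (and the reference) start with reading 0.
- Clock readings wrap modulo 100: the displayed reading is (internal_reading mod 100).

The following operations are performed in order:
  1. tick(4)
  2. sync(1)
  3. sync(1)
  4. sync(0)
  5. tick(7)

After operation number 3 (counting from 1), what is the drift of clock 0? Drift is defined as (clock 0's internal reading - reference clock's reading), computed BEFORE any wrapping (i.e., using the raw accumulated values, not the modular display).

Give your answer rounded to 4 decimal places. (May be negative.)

Answer: -0.8000

Derivation:
After op 1 tick(4): ref=4.0000 raw=[3.2000 3.2000]
After op 2 sync(1): ref=4.0000 raw=[3.2000 4.0000]
After op 3 sync(1): ref=4.0000 raw=[3.2000 4.0000]
Drift of clock 0 after op 3: 3.2000 - 4.0000 = -0.8000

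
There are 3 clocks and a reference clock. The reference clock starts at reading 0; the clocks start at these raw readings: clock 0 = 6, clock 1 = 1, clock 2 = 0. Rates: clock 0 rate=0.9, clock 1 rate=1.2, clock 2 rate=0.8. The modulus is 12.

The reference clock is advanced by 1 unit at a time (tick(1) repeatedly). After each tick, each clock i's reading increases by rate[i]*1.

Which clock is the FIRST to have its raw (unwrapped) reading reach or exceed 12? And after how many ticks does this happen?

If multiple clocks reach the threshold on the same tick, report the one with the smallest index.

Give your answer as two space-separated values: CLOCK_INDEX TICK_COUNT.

clock 0: start=6, rate=0.9, needs 12-6 = 6; ticks = ceil(6/0.9) = ceil(6.6667) = 7; reading at tick 7 = 6 + 0.9*7 = 12.3000
clock 1: start=1, rate=1.2, needs 12-1 = 11; ticks = ceil(11/1.2) = ceil(9.1667) = 10; reading at tick 10 = 1 + 1.2*10 = 13.0000
clock 2: start=0, rate=0.8, needs 12-0 = 12; ticks = ceil(12/0.8) = ceil(15.0000) = 15; reading at tick 15 = 0 + 0.8*15 = 12.0000
Minimum tick count = 7; winners = [0]; smallest index = 0

Answer: 0 7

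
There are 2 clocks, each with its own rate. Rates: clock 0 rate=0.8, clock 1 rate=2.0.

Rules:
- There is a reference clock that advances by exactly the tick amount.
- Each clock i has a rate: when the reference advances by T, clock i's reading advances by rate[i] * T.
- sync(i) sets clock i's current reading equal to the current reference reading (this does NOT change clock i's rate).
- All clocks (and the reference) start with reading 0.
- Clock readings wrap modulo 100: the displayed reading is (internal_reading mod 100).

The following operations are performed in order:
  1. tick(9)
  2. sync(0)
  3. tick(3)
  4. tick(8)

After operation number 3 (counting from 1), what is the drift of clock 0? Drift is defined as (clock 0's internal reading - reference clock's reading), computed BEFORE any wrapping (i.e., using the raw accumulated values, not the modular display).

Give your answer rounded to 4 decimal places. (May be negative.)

After op 1 tick(9): ref=9.0000 raw=[7.2000 18.0000]
After op 2 sync(0): ref=9.0000 raw=[9.0000 18.0000]
After op 3 tick(3): ref=12.0000 raw=[11.4000 24.0000]
Drift of clock 0 after op 3: 11.4000 - 12.0000 = -0.6000

Answer: -0.6000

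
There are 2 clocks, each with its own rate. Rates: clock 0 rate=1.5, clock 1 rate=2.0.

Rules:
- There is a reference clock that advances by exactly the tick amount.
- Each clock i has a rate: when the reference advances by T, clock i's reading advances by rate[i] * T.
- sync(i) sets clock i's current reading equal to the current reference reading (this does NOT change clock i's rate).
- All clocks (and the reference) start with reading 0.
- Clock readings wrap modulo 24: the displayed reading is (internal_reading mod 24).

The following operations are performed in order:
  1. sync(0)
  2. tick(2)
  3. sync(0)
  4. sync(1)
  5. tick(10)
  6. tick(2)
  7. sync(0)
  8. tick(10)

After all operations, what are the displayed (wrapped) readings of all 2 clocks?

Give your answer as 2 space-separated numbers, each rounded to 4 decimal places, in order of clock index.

After op 1 sync(0): ref=0.0000 raw=[0.0000 0.0000]
After op 2 tick(2): ref=2.0000 raw=[3.0000 4.0000]
After op 3 sync(0): ref=2.0000 raw=[2.0000 4.0000]
After op 4 sync(1): ref=2.0000 raw=[2.0000 2.0000]
After op 5 tick(10): ref=12.0000 raw=[17.0000 22.0000]
After op 6 tick(2): ref=14.0000 raw=[20.0000 26.0000]
After op 7 sync(0): ref=14.0000 raw=[14.0000 26.0000]
After op 8 tick(10): ref=24.0000 raw=[29.0000 46.0000]
Wrap final raw readings (mod 24): 29.0000 mod 24 = 5.0000; 46.0000 mod 24 = 22.0000

Answer: 5.0000 22.0000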